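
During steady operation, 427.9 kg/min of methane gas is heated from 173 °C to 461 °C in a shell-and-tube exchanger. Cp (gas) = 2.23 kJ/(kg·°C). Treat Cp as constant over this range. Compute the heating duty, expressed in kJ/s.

Q = 4580 kJ/s

Q = ṁ·Cp·ΔT = 427.9 × 2.23 × (461 − 173) = 274810 kJ/min
Converting: 274810 / 60 s = 4580.2 kW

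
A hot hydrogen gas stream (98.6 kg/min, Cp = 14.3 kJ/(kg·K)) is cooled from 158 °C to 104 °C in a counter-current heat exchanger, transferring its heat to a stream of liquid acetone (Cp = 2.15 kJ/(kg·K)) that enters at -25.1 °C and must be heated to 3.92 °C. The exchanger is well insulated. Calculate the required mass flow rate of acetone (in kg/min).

Heat released by hot stream: Q = 98.6 × 14.3 × (158 − 104) = 76139 kJ/min
Energy balance on cold side (adiabatic exchanger): Q = ṁ_c·Cp_c·(T_c,out − T_c,in)
ṁ_c = 76139 / [2.15 × (3.92 − -25.1)] = 1220.3 kg/min

ṁ_c = 1220 kg/min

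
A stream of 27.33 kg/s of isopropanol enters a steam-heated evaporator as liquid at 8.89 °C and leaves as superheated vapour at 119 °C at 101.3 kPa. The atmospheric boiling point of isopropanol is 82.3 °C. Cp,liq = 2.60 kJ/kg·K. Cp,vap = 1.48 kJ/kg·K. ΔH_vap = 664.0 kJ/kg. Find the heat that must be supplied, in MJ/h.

Q = 89500 MJ/h

liquid 8.89→82.3 °C: 190.87 kJ/kg
vaporisation at 82.3 °C: 664 kJ/kg
vapour 82.3→119 °C: 54.316 kJ/kg
Δh = 190.87 + 664 + 54.316 = 909.18 kJ/kg
Q = ṁ·Δh = 27.33 kg/s × 909.18 kJ/kg = 24848 kJ/s
|Q| = 24848 kW = 89453 MJ/h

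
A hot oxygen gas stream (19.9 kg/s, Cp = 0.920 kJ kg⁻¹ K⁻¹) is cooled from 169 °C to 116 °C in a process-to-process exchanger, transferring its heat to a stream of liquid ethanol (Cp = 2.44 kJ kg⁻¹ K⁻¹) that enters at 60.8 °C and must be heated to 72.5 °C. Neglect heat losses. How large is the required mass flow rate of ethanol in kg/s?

ṁ_c = 34.0 kg/s

Heat released by hot stream: Q = 19.9 × 0.920 × (169 − 116) = 970.32 kJ/s
Energy balance on cold side (adiabatic exchanger): Q = ṁ_c·Cp_c·(T_c,out − T_c,in)
ṁ_c = 970.32 / [2.44 × (72.5 − 60.8)] = 33.989 kg/s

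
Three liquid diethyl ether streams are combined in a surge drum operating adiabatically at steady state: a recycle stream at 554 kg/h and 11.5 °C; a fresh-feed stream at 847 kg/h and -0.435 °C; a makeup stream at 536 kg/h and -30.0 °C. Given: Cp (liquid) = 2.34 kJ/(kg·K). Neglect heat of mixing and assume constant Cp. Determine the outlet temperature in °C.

T_out = -5.20 °C

No heat crosses the boundary, so H_out = H_in.
T_out = Σ ṁᵢCp,ᵢTᵢ / Σ ṁᵢCp,ᵢ
      = -23581 / 4532.6 = -5.2026 °C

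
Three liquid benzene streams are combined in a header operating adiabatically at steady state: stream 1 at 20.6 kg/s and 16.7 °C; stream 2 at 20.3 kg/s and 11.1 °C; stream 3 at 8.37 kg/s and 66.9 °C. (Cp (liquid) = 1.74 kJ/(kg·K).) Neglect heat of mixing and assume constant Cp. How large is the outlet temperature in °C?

No heat crosses the boundary, so H_out = H_in.
Σ ṁᵢCp,ᵢTᵢ = 20.6×1.74×16.7 + 20.3×1.74×11.1 + 8.37×1.74×66.9 = 1965
Σ ṁᵢCp,ᵢ = 20.6×1.74 + 20.3×1.74 + 8.37×1.74 = 85.73
T_out = 1965 / 85.73 = 22.921 °C

T_out = 22.9 °C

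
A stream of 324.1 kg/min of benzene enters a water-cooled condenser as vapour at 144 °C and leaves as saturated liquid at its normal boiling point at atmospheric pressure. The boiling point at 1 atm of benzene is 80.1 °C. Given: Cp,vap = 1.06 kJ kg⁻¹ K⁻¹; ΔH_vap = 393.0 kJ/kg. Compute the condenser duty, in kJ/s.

Q_c = 2490 kJ/s

vapour 144→80.1 °C: -67.734 kJ/kg
condensation at 80.1 °C: -393 kJ/kg
Δh = -67.734 + -393 = -460.73 kJ/kg
Q = ṁ·Δh = 324.1 kg/min × -460.73 kJ/kg = -149320 kJ/min
|Q| = 2488.7 kW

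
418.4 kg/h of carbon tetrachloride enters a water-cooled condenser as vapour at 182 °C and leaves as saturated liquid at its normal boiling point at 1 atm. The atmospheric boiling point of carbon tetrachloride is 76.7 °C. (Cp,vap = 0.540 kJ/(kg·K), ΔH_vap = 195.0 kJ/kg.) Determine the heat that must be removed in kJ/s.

Q_c = 29.3 kJ/s

vapour 182→76.7 °C: -56.862 kJ/kg
condensation at 76.7 °C: -195 kJ/kg
Δh = -56.862 + -195 = -251.86 kJ/kg
Q = ṁ·Δh = 418.4 kg/h × -251.86 kJ/kg = -105380 kJ/h
|Q| = 29.272 kW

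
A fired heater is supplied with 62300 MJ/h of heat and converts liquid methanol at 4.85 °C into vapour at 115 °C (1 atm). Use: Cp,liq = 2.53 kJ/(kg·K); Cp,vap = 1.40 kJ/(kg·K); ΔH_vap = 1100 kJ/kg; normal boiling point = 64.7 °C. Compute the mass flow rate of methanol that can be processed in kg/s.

ṁ = 13.1 kg/s

Δh = 2.53×(64.7−4.85) + 1100 + 1.40×(115−64.7) = 1321.8 kJ/kg
Q = 62300 MJ/h = 17306 kJ/s = 17306 kJ/s
ṁ = Q/Δh = 17306 / 1321.8 = 13.092 kg/s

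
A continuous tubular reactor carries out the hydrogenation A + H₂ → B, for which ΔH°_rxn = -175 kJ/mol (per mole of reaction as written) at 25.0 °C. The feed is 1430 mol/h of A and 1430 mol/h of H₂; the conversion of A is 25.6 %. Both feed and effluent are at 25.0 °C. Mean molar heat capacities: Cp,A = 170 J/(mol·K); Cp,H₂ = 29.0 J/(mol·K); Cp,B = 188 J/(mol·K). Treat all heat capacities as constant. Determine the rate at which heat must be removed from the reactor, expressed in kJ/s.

Q_out = 17.8 kJ/s

Extent of reaction ξ = 0.256 × 1430 = 366.08 mol/h
Reaction term: ξ·ΔH°_rxn = 366.08 × -175 = -64064 kJ/h
Q = ΔH = -64064 kJ/h = -17.796 kW
Heat removed = 17.796 kJ/s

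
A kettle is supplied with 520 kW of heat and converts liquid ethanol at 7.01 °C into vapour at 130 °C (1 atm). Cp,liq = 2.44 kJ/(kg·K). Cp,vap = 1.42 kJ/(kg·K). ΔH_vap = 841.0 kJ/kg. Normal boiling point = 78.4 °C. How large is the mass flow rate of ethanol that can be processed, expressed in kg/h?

Δh = 2.44×(78.4−7.01) + 841.0 + 1.42×(130−78.4) = 1088.5 kJ/kg
Q = 520 kW = 520 kJ/s = 1.872e+06 kJ/h
ṁ = Q/Δh = 1.872e+06 / 1088.5 = 1719.9 kg/h

ṁ = 1720 kg/h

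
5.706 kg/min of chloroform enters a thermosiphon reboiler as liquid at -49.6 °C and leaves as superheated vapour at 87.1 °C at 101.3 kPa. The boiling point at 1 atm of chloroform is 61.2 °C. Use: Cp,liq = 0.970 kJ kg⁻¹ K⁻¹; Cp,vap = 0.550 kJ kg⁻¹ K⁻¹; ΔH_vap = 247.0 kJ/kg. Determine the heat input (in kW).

liquid -49.6→61.2 °C: 107.48 kJ/kg
vaporisation at 61.2 °C: 247 kJ/kg
vapour 61.2→87.1 °C: 14.245 kJ/kg
Δh = 107.48 + 247 + 14.245 = 368.72 kJ/kg
Q = ṁ·Δh = 5.706 kg/min × 368.72 kJ/kg = 2103.9 kJ/min
|Q| = 35.065 kW

Q = 35.1 kW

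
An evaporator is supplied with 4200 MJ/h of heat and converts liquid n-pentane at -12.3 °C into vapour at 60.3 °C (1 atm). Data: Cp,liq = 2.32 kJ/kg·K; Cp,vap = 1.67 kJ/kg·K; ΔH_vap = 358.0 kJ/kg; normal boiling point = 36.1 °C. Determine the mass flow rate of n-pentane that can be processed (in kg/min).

Δh = 2.32×(36.1−-12.3) + 358.0 + 1.67×(60.3−36.1) = 510.7 kJ/kg
Q = 4200 MJ/h = 1166.7 kJ/s = 70000 kJ/min
ṁ = Q/Δh = 70000 / 510.7 = 137.07 kg/min

ṁ = 137 kg/min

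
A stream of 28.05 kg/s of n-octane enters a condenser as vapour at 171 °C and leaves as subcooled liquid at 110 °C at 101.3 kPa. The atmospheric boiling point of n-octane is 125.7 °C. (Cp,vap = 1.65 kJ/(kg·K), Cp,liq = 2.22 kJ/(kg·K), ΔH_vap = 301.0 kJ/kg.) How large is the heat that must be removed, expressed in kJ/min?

Q_c = 691000 kJ/min

vapour 171→125.7 °C: -74.745 kJ/kg
condensation at 125.7 °C: -301 kJ/kg
liquid 125.7→110 °C: -34.854 kJ/kg
Δh = -74.745 + -301 + -34.854 = -410.6 kJ/kg
Q = ṁ·Δh = 28.05 kg/s × -410.6 kJ/kg = -11517 kJ/s
|Q| = 11517 kW = 691040 kJ/min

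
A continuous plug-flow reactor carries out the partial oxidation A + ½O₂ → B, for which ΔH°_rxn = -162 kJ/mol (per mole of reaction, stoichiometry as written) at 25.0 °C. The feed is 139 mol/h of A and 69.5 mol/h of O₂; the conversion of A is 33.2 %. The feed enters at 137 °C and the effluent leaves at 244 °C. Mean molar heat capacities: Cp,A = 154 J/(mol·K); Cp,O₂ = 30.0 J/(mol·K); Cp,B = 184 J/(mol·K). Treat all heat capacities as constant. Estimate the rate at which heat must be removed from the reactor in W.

Q_out = 1340 W

Extent of reaction ξ = 0.332 × 139 = 46.148 mol/h
Reaction term: ξ·ΔH°_rxn = 46.148 × -162 = -7476 kJ/h
Sensible, feed 137→25 °C: -2631 kJ/h
Outlet flows (mol/h): A 92.852, O₂ 46.426, B 46.148
Sensible, products 25→244 °C: 5296.1 kJ/h
Q = ΔH = -4810.8 kJ/h = -1.3363 kW
Heat removed = 1336.3 W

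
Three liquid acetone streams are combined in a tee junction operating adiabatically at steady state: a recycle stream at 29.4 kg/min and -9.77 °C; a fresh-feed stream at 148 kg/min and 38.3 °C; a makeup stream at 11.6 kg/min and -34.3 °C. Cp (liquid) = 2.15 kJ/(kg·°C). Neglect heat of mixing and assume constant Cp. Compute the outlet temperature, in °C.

Adiabatic, steady state ⇒ Σ ṁᵢCp,ᵢ(T_out − Tᵢ) = 0
T_out = Σ ṁᵢCp,ᵢTᵢ / Σ ṁᵢCp,ᵢ
      = 10714 / 406.35 = 26.367 °C

T_out = 26.4 °C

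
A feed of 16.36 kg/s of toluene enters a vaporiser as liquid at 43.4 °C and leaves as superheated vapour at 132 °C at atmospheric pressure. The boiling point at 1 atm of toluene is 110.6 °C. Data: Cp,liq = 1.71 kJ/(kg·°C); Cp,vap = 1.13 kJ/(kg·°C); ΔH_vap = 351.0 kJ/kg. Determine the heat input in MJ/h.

Q = 28900 MJ/h

liquid 43.4→110.6 °C: 114.91 kJ/kg
vaporisation at 110.6 °C: 351 kJ/kg
vapour 110.6→132 °C: 24.182 kJ/kg
Δh = 114.91 + 351 + 24.182 = 490.09 kJ/kg
Q = ṁ·Δh = 16.36 kg/s × 490.09 kJ/kg = 8017.9 kJ/s
|Q| = 8017.9 kW = 28865 MJ/h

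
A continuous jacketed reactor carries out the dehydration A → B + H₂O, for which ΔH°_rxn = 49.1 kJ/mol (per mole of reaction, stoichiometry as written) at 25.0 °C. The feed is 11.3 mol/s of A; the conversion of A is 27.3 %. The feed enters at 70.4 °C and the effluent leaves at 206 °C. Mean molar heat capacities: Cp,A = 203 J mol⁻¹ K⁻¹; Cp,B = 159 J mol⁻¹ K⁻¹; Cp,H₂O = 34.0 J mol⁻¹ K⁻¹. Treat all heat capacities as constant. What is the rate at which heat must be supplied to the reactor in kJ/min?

Extent of reaction ξ = 0.273 × 11.3 = 3.0849 mol/s
Reaction term: ξ·ΔH°_rxn = 3.0849 × 49.1 = 151.47 kJ/s
Sensible, feed 70.4→25 °C: -104.14 kJ/s
Outlet flows (mol/s): A 8.2151, B 3.0849, H₂O 3.0849
Sensible, products 25→206 °C: 409.61 kJ/s
Q = ΔH = 456.94 kJ/s = 456.94 kW
Heat supplied = 27416 kJ/min

Q_in = 27400 kJ/min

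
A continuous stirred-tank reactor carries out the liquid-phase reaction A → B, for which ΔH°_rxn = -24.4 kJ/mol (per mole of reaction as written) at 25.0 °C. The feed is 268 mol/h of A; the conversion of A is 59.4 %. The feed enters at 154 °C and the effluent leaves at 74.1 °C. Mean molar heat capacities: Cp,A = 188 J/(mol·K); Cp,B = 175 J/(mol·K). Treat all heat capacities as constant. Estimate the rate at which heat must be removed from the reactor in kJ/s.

Q_out = 2.23 kJ/s

Extent of reaction ξ = 0.594 × 268 = 159.19 mol/h
Reaction term: ξ·ΔH°_rxn = 159.19 × -24.4 = -3884.3 kJ/h
Sensible, feed 154→25 °C: -6499.5 kJ/h
Outlet flows (mol/h): A 108.81, B 159.19
Sensible, products 25→74.1 °C: 2372.2 kJ/h
Q = ΔH = -8011.6 kJ/h = -2.2254 kW
Heat removed = 2.2254 kJ/s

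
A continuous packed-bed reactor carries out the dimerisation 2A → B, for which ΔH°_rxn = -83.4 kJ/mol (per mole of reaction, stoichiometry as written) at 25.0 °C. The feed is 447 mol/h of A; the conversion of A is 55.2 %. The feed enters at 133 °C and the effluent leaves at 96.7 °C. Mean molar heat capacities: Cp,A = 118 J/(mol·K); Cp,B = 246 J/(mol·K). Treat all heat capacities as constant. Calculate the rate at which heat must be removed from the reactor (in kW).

Extent of reaction ξ = 0.552 × 447 / 2 = 123.37 mol/h
Reaction term: ξ·ΔH°_rxn = 123.37 × -83.4 = -10289 kJ/h
Sensible, feed 133→25 °C: -5696.6 kJ/h
Outlet flows (mol/h): A 200.26, B 123.37
Sensible, products 25→96.7 °C: 3870.3 kJ/h
Q = ΔH = -12115 kJ/h = -3.3654 kW
Heat removed = 3.3654 kW

Q_out = 3.37 kW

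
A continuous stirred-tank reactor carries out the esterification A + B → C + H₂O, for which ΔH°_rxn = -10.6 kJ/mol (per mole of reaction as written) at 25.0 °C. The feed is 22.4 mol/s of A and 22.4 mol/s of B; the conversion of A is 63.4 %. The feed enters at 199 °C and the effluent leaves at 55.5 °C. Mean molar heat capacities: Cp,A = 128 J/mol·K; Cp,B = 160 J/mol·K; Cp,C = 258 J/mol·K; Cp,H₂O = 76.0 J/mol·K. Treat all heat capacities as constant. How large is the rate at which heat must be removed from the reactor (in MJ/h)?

Q_out = 3800 MJ/h

Extent of reaction ξ = 0.634 × 22.4 = 14.202 mol/s
Reaction term: ξ·ΔH°_rxn = 14.202 × -10.6 = -150.54 kJ/s
Sensible, feed 199→25 °C: -1122.5 kJ/s
Outlet flows (mol/s): A 8.1984, B 8.1984, C 14.202, H₂O 14.202
Sensible, products 25→55.5 °C: 216.69 kJ/s
Q = ΔH = -1056.4 kJ/s = -1056.4 kW
Heat removed = 3802.9 MJ/h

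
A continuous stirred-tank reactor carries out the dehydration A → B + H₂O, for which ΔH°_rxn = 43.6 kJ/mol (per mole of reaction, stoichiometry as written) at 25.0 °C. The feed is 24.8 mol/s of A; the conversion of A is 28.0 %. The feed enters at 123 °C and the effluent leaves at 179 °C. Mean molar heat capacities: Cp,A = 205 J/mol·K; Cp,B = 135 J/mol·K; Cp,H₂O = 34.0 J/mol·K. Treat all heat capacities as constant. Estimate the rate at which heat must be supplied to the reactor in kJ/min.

Q_in = 32900 kJ/min

Extent of reaction ξ = 0.280 × 24.8 = 6.944 mol/s
Reaction term: ξ·ΔH°_rxn = 6.944 × 43.6 = 302.76 kJ/s
Sensible, feed 123→25 °C: -498.23 kJ/s
Outlet flows (mol/s): A 17.856, B 6.944, H₂O 6.944
Sensible, products 25→179 °C: 744.44 kJ/s
Q = ΔH = 548.96 kJ/s = 548.96 kW
Heat supplied = 32938 kJ/min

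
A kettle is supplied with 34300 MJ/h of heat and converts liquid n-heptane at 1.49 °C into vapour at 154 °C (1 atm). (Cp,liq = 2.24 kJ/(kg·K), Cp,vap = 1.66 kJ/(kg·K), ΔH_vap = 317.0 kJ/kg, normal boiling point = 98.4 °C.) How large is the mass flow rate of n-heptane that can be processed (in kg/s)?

Δh = 2.24×(98.4−1.49) + 317.0 + 1.66×(154−98.4) = 626.37 kJ/kg
Q = 34300 MJ/h = 9527.8 kJ/s = 9527.8 kJ/s
ṁ = Q/Δh = 9527.8 / 626.37 = 15.211 kg/s

ṁ = 15.2 kg/s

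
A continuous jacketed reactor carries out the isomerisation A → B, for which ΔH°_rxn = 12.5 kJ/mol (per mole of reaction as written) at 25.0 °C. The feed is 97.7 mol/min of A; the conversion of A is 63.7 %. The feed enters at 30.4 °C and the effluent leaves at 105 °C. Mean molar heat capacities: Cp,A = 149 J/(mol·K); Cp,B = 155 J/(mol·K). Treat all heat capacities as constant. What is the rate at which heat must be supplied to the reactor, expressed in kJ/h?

Extent of reaction ξ = 0.637 × 97.7 = 62.235 mol/min
Reaction term: ξ·ΔH°_rxn = 62.235 × 12.5 = 777.94 kJ/min
Sensible, feed 30.4→25 °C: -78.609 kJ/min
Outlet flows (mol/min): A 35.465, B 62.235
Sensible, products 25→105 °C: 1194.5 kJ/min
Q = ΔH = 1893.8 kJ/min = 31.563 kW
Heat supplied = 113630 kJ/h

Q_in = 114000 kJ/h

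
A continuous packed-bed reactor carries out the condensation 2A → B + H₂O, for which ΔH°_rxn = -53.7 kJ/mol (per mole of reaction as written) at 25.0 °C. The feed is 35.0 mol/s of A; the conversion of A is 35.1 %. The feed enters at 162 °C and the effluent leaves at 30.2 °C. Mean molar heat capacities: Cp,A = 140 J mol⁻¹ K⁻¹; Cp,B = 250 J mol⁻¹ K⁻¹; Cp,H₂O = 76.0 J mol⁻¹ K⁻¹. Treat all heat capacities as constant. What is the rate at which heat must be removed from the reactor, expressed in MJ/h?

Extent of reaction ξ = 0.351 × 35.0 / 2 = 6.1425 mol/s
Reaction term: ξ·ΔH°_rxn = 6.1425 × -53.7 = -329.85 kJ/s
Sensible, feed 162→25 °C: -671.3 kJ/s
Outlet flows (mol/s): A 22.715, B 6.1425, H₂O 6.1425
Sensible, products 25→30.2 °C: 26.949 kJ/s
Q = ΔH = -974.2 kJ/s = -974.2 kW
Heat removed = 3507.1 MJ/h

Q_out = 3510 MJ/h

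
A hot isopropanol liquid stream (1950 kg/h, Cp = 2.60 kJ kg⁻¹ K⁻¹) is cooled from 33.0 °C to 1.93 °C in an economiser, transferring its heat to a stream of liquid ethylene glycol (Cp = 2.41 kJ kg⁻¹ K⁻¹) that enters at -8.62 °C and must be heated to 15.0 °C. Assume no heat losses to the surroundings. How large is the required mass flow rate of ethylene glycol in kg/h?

Heat released by hot stream: Q = 1950 × 2.60 × (33.0 − 1.93) = 157520 kJ/h
Energy balance on cold side (adiabatic exchanger): Q = ṁ_c·Cp_c·(T_c,out − T_c,in)
ṁ_c = 157520 / [2.41 × (15.0 − -8.62)] = 2767.3 kg/h

ṁ_c = 2770 kg/h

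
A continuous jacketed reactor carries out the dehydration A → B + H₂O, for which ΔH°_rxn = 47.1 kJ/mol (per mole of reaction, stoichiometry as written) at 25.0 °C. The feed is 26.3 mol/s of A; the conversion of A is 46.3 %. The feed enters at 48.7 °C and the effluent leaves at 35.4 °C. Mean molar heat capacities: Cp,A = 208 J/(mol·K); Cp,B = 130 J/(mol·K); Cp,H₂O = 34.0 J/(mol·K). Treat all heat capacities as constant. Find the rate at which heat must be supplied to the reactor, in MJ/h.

Extent of reaction ξ = 0.463 × 26.3 = 12.177 mol/s
Reaction term: ξ·ΔH°_rxn = 12.177 × 47.1 = 573.53 kJ/s
Sensible, feed 48.7→25 °C: -129.65 kJ/s
Outlet flows (mol/s): A 14.123, B 12.177, H₂O 12.177
Sensible, products 25→35.4 °C: 51.32 kJ/s
Q = ΔH = 495.2 kJ/s = 495.2 kW
Heat supplied = 1782.7 MJ/h

Q_in = 1780 MJ/h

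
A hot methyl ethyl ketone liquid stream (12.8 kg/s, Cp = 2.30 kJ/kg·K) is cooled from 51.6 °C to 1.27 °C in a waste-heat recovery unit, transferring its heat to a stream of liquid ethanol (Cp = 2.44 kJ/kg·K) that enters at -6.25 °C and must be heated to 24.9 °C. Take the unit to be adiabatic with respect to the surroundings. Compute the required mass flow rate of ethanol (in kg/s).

ṁ_c = 19.5 kg/s

Heat released by hot stream: Q = 12.8 × 2.30 × (51.6 − 1.27) = 1481.7 kJ/s
Energy balance on cold side (adiabatic exchanger): Q = ṁ_c·Cp_c·(T_c,out − T_c,in)
ṁ_c = 1481.7 / [2.44 × (24.9 − -6.25)] = 19.495 kg/s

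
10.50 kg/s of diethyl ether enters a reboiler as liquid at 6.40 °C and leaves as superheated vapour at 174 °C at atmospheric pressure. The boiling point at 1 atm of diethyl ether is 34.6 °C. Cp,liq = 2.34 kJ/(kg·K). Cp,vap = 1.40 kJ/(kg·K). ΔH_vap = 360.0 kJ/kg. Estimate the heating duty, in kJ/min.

Q = 391000 kJ/min

liquid 6.40→34.6 °C: 65.988 kJ/kg
vaporisation at 34.6 °C: 360 kJ/kg
vapour 34.6→174 °C: 195.16 kJ/kg
Δh = 65.988 + 360 + 195.16 = 621.15 kJ/kg
Q = ṁ·Δh = 10.50 kg/s × 621.15 kJ/kg = 6522.1 kJ/s
|Q| = 6522.1 kW = 391320 kJ/min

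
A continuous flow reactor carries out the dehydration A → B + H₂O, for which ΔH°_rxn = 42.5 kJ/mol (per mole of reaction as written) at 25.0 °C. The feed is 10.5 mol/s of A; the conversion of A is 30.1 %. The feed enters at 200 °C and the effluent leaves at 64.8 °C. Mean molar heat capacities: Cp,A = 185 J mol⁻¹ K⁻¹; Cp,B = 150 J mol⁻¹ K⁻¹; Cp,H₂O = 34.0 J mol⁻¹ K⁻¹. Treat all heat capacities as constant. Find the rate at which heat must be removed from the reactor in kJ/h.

Q_out = 462000 kJ/h

Extent of reaction ξ = 0.301 × 10.5 = 3.1605 mol/s
Reaction term: ξ·ΔH°_rxn = 3.1605 × 42.5 = 134.32 kJ/s
Sensible, feed 200→25 °C: -339.94 kJ/s
Outlet flows (mol/s): A 7.3395, B 3.1605, H₂O 3.1605
Sensible, products 25→64.8 °C: 77.186 kJ/s
Q = ΔH = -128.43 kJ/s = -128.43 kW
Heat removed = 462350 kJ/h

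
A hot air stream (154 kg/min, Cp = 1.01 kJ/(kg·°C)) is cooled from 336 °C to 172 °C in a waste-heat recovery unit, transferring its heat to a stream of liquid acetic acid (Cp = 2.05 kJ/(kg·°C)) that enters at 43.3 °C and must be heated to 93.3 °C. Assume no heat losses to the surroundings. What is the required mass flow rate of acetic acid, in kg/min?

Heat released by hot stream: Q = 154 × 1.01 × (336 − 172) = 25509 kJ/min
Energy balance on cold side (adiabatic exchanger): Q = ṁ_c·Cp_c·(T_c,out − T_c,in)
ṁ_c = 25509 / [2.05 × (93.3 − 43.3)] = 248.86 kg/min

ṁ_c = 249 kg/min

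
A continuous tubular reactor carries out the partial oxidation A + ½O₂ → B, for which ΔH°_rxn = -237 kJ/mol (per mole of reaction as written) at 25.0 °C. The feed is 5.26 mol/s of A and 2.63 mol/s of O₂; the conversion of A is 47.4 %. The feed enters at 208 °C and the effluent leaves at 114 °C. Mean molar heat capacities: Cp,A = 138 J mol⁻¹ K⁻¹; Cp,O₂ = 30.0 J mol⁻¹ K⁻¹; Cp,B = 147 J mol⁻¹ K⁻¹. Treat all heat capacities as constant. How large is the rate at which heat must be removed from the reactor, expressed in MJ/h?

Extent of reaction ξ = 0.474 × 5.26 = 2.4932 mol/s
Reaction term: ξ·ΔH°_rxn = 2.4932 × -237 = -590.9 kJ/s
Sensible, feed 208→25 °C: -147.27 kJ/s
Outlet flows (mol/s): A 2.7668, O₂ 1.3834, B 2.4932
Sensible, products 25→114 °C: 70.294 kJ/s
Q = ΔH = -667.88 kJ/s = -667.88 kW
Heat removed = 2404.4 MJ/h

Q_out = 2400 MJ/h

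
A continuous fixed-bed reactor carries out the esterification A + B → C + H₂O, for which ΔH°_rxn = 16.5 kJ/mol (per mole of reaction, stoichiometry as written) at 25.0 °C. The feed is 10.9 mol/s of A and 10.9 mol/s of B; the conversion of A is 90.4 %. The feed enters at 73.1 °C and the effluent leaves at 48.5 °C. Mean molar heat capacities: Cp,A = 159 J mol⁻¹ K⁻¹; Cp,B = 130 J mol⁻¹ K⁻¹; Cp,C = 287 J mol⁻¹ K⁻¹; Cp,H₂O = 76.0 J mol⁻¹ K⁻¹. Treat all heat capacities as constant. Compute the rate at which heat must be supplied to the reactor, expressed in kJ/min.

Extent of reaction ξ = 0.904 × 10.9 = 9.8536 mol/s
Reaction term: ξ·ΔH°_rxn = 9.8536 × 16.5 = 162.58 kJ/s
Sensible, feed 73.1→25 °C: -151.52 kJ/s
Outlet flows (mol/s): A 1.0464, B 1.0464, C 9.8536, H₂O 9.8536
Sensible, products 25→48.5 °C: 91.163 kJ/s
Q = ΔH = 102.23 kJ/s = 102.23 kW
Heat supplied = 6133.6 kJ/min

Q_in = 6130 kJ/min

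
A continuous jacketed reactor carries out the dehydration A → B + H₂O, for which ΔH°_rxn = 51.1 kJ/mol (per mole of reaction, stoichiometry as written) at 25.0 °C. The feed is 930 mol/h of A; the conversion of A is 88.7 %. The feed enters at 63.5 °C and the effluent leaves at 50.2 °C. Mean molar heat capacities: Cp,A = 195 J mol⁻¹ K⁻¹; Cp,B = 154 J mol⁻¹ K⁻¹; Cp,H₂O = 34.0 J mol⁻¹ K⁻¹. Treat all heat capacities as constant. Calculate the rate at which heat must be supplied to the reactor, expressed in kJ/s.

Extent of reaction ξ = 0.887 × 930 = 824.91 mol/h
Reaction term: ξ·ΔH°_rxn = 824.91 × 51.1 = 42153 kJ/h
Sensible, feed 63.5→25 °C: -6982 kJ/h
Outlet flows (mol/h): A 105.09, B 824.91, H₂O 824.91
Sensible, products 25→50.2 °C: 4424.5 kJ/h
Q = ΔH = 39595 kJ/h = 10.999 kW
Heat supplied = 10.999 kJ/s

Q_in = 11.0 kJ/s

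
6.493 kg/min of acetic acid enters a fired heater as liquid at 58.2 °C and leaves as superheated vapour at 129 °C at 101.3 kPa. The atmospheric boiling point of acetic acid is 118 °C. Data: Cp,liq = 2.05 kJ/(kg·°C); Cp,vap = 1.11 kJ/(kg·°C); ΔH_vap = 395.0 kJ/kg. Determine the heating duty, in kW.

Q = 57.3 kW

liquid 58.2→118 °C: 122.59 kJ/kg
vaporisation at 118 °C: 395 kJ/kg
vapour 118→129 °C: 12.21 kJ/kg
Δh = 122.59 + 395 + 12.21 = 529.8 kJ/kg
Q = ṁ·Δh = 6.493 kg/min × 529.8 kJ/kg = 3440 kJ/min
|Q| = 57.333 kW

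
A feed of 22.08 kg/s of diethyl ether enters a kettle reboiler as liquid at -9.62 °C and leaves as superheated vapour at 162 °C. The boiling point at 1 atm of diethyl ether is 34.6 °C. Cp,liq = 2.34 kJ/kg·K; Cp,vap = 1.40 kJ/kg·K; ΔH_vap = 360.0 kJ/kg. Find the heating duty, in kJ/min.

Q = 850000 kJ/min

liquid -9.62→34.6 °C: 103.47 kJ/kg
vaporisation at 34.6 °C: 360 kJ/kg
vapour 34.6→162 °C: 178.36 kJ/kg
Δh = 103.47 + 360 + 178.36 = 641.83 kJ/kg
Q = ṁ·Δh = 22.08 kg/s × 641.83 kJ/kg = 14172 kJ/s
|Q| = 14172 kW = 850300 kJ/min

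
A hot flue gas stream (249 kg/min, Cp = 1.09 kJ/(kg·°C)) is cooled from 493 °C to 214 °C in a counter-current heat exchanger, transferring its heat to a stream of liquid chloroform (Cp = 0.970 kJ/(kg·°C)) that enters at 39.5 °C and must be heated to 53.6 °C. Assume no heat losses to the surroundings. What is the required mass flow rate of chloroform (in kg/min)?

ṁ_c = 5540 kg/min

Heat released by hot stream: Q = 249 × 1.09 × (493 − 214) = 75723 kJ/min
Energy balance on cold side (adiabatic exchanger): Q = ṁ_c·Cp_c·(T_c,out − T_c,in)
ṁ_c = 75723 / [0.970 × (53.6 − 39.5)] = 5536.5 kg/min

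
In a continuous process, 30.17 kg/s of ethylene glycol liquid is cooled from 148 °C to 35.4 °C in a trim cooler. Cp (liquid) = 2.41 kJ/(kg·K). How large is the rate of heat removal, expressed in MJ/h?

Q = ṁ·Cp·ΔT = 30.17 × 2.41 × (35.4 − 148) = -8187.1 kJ/s
Cooling duty = 29474 MJ/h

Q_c = 29500 MJ/h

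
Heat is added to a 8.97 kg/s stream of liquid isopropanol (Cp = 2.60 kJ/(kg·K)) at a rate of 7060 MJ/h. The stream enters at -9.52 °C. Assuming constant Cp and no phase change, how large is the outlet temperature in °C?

T_out = 74.6 °C

Q = 7060 MJ/h = 1961.1 kJ/s
ΔT = Q/(ṁ·Cp) = 1961.1/(8.97×2.60) = 84.088 K
T_out = -9.52 + 84.088 = 74.568 °C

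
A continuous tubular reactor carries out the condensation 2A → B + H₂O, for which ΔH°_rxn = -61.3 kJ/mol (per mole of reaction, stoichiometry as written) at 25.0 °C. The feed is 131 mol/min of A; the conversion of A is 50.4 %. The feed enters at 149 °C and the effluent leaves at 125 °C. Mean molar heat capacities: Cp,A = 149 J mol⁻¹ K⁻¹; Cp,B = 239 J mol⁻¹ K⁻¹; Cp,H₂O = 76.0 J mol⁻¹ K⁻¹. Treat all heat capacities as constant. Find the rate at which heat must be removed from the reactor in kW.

Q_out = 40.6 kW

Extent of reaction ξ = 0.504 × 131 / 2 = 33.012 mol/min
Reaction term: ξ·ΔH°_rxn = 33.012 × -61.3 = -2023.6 kJ/min
Sensible, feed 149→25 °C: -2420.4 kJ/min
Outlet flows (mol/min): A 64.976, B 33.012, H₂O 33.012
Sensible, products 25→125 °C: 2008 kJ/min
Q = ΔH = -2436 kJ/min = -40.6 kW
Heat removed = 40.6 kW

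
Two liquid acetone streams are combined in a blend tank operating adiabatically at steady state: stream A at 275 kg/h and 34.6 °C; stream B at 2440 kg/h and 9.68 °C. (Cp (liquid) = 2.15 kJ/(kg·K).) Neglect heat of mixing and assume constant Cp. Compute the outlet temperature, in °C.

Adiabatic, steady state ⇒ Σ ṁᵢCp,ᵢ(T_out − Tᵢ) = 0
Σ ṁᵢCp,ᵢTᵢ = 275×2.15×34.6 + 2440×2.15×9.68 = 71239
Σ ṁᵢCp,ᵢ = 275×2.15 + 2440×2.15 = 5837.2
T_out = 71239 / 5837.2 = 12.204 °C

T_out = 12.2 °C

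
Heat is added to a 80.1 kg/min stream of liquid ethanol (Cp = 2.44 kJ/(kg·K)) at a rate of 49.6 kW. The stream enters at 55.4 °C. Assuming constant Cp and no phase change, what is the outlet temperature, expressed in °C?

Q = 49.6 kW = 2976 kJ/min
ΔT = Q/(ṁ·Cp) = 2976/(80.1×2.44) = 15.227 K
T_out = 55.4 + 15.227 = 70.627 °C

T_out = 70.6 °C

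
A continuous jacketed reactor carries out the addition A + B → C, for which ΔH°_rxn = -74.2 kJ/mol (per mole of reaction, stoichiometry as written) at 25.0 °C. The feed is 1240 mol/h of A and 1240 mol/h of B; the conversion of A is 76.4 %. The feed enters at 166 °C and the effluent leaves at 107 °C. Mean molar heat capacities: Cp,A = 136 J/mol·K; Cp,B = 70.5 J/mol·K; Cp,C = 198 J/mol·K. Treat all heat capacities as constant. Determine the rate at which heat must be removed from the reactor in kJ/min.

Extent of reaction ξ = 0.764 × 1240 = 947.36 mol/h
Reaction term: ξ·ΔH°_rxn = 947.36 × -74.2 = -70294 kJ/h
Sensible, feed 166→25 °C: -36104 kJ/h
Outlet flows (mol/h): A 292.64, B 292.64, C 947.36
Sensible, products 25→107 °C: 20337 kJ/h
Q = ΔH = -86062 kJ/h = -23.906 kW
Heat removed = 1434.4 kJ/min

Q_out = 1430 kJ/min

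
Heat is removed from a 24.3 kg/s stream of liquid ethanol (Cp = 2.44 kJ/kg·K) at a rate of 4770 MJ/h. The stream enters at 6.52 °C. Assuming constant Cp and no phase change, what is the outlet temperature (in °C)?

T_out = -15.8 °C

Q = 4770 MJ/h = 1325 kJ/s
ΔT = Q/(ṁ·Cp) = 1325/(24.3×2.44) = 22.347 K
T_out = 6.52 − 22.347 = -15.827 °C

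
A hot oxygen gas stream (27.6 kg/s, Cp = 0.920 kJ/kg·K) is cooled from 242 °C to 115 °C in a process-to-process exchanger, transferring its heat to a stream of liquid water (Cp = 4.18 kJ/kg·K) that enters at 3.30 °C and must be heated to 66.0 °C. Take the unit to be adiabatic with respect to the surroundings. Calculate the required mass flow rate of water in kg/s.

ṁ_c = 12.3 kg/s

Heat released by hot stream: Q = 27.6 × 0.920 × (242 − 115) = 3224.8 kJ/s
Energy balance on cold side (adiabatic exchanger): Q = ṁ_c·Cp_c·(T_c,out − T_c,in)
ṁ_c = 3224.8 / [4.18 × (66.0 − 3.30)] = 12.304 kg/s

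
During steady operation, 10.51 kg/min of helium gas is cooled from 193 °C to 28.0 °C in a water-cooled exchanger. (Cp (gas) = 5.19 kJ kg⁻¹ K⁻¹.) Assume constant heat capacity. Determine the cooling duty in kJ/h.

Q_c = 540000 kJ/h

Q = ṁ·Cp·ΔT = 10.51 × 5.19 × (28.0 − 193) = -9000.2 kJ/min
Converting: 9000.2 / 60 s = 150 kW
Cooling duty = 540010 kJ/h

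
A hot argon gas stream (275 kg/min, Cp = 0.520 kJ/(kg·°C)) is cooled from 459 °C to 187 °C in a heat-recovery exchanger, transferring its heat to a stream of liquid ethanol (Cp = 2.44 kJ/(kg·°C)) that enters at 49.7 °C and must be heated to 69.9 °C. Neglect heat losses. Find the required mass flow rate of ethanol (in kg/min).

Heat released by hot stream: Q = 275 × 0.520 × (459 − 187) = 38896 kJ/min
Energy balance on cold side (adiabatic exchanger): Q = ṁ_c·Cp_c·(T_c,out − T_c,in)
ṁ_c = 38896 / [2.44 × (69.9 − 49.7)] = 789.16 kg/min

ṁ_c = 789 kg/min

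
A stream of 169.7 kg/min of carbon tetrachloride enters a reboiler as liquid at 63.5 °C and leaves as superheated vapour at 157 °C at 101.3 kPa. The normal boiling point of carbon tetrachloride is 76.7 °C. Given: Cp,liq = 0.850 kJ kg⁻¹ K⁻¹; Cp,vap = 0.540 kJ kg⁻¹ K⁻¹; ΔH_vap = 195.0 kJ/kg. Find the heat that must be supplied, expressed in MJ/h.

Q = 2540 MJ/h

liquid 63.5→76.7 °C: 11.22 kJ/kg
vaporisation at 76.7 °C: 195 kJ/kg
vapour 76.7→157 °C: 43.362 kJ/kg
Δh = 11.22 + 195 + 43.362 = 249.58 kJ/kg
Q = ṁ·Δh = 169.7 kg/min × 249.58 kJ/kg = 42354 kJ/min
|Q| = 705.9 kW = 2541.2 MJ/h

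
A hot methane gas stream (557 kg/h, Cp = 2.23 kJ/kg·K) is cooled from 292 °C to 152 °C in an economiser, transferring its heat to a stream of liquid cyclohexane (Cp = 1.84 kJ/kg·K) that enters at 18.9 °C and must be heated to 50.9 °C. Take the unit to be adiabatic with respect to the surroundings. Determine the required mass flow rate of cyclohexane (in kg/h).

ṁ_c = 2950 kg/h

Heat released by hot stream: Q = 557 × 2.23 × (292 − 152) = 173900 kJ/h
Energy balance on cold side (adiabatic exchanger): Q = ṁ_c·Cp_c·(T_c,out − T_c,in)
ṁ_c = 173900 / [1.84 × (50.9 − 18.9)] = 2953.4 kg/h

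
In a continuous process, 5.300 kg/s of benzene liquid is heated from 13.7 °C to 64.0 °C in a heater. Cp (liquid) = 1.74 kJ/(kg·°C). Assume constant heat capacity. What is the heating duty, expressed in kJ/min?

Q = ṁ·Cp·ΔT = 5.300 × 1.74 × (64.0 − 13.7) = 463.87 kJ/s
Heating duty = 27832 kJ/min

Q = 27800 kJ/min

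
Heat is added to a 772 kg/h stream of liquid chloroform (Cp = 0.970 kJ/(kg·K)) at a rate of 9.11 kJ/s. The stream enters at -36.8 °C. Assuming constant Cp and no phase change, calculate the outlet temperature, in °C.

T_out = 7.00 °C

Q = 9.11 kJ/s = 32796 kJ/h
ΔT = Q/(ṁ·Cp) = 32796/(772×0.970) = 43.796 K
T_out = -36.8 + 43.796 = 6.9957 °C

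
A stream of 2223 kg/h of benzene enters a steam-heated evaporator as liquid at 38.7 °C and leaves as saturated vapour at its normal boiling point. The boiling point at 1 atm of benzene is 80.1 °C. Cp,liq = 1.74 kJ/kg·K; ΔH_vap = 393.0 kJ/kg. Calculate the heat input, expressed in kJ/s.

Q = 287 kJ/s

liquid 38.7→80.1 °C: 72.036 kJ/kg
vaporisation at 80.1 °C: 393 kJ/kg
Δh = 72.036 + 393 = 465.04 kJ/kg
Q = ṁ·Δh = 2223 kg/h × 465.04 kJ/kg = 1.0338e+06 kJ/h
|Q| = 287.16 kW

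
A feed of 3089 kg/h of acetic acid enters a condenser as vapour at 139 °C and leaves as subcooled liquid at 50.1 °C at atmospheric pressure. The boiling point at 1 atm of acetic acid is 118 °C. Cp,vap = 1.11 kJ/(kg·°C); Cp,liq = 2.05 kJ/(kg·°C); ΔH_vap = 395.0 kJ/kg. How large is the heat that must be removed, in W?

Q_c = 478000 W

vapour 139→118 °C: -23.31 kJ/kg
condensation at 118 °C: -395 kJ/kg
liquid 118→50.1 °C: -139.19 kJ/kg
Δh = -23.31 + -395 + -139.19 = -557.5 kJ/kg
Q = ṁ·Δh = 3089 kg/h × -557.5 kJ/kg = -1.7221e+06 kJ/h
|Q| = 478.37 kW = 478370 W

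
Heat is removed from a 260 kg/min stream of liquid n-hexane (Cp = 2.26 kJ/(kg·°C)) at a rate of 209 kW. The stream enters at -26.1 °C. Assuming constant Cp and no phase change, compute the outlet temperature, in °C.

T_out = -47.4 °C

Q = 209 kW = 12540 kJ/min
ΔT = Q/(ṁ·Cp) = 12540/(260×2.26) = 21.341 K
T_out = -26.1 − 21.341 = -47.441 °C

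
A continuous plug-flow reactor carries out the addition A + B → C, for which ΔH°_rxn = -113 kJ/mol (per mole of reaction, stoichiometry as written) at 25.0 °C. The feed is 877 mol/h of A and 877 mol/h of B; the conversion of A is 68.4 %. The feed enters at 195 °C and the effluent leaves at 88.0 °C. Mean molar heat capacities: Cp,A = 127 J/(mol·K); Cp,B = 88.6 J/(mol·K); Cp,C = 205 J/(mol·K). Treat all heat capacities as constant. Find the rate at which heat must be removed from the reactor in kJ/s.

Extent of reaction ξ = 0.684 × 877 = 599.87 mol/h
Reaction term: ξ·ΔH°_rxn = 599.87 × -113 = -67785 kJ/h
Sensible, feed 195→25 °C: -32144 kJ/h
Outlet flows (mol/h): A 277.13, B 277.13, C 599.87
Sensible, products 25→88.0 °C: 11512 kJ/h
Q = ΔH = -88417 kJ/h = -24.56 kW
Heat removed = 24.56 kJ/s

Q_out = 24.6 kJ/s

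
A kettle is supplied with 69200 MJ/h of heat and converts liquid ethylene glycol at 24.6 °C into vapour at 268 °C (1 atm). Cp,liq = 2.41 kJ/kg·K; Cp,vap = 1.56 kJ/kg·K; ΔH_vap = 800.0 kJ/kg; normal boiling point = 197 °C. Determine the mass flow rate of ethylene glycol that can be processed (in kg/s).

Δh = 2.41×(197−24.6) + 800.0 + 1.56×(268−197) = 1326.2 kJ/kg
Q = 69200 MJ/h = 19222 kJ/s = 19222 kJ/s
ṁ = Q/Δh = 19222 / 1326.2 = 14.494 kg/s

ṁ = 14.5 kg/s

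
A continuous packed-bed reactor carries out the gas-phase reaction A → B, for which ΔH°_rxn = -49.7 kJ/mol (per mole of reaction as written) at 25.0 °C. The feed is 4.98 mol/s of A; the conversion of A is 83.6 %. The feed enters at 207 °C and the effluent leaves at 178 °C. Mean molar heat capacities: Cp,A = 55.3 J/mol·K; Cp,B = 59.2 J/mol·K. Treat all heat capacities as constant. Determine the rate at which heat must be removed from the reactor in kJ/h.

Q_out = 765000 kJ/h

Extent of reaction ξ = 0.836 × 4.98 = 4.1633 mol/s
Reaction term: ξ·ΔH°_rxn = 4.1633 × -49.7 = -206.92 kJ/s
Sensible, feed 207→25 °C: -50.122 kJ/s
Outlet flows (mol/s): A 0.81672, B 4.1633
Sensible, products 25→178 °C: 44.62 kJ/s
Q = ΔH = -212.42 kJ/s = -212.42 kW
Heat removed = 764700 kJ/h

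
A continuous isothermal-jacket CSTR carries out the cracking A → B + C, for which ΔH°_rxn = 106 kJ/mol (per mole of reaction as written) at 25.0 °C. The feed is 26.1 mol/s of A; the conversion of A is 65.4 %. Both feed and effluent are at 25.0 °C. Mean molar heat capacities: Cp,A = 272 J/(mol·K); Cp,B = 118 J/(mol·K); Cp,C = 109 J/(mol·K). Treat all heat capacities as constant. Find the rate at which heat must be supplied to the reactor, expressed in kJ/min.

Extent of reaction ξ = 0.654 × 26.1 = 17.069 mol/s
Reaction term: ξ·ΔH°_rxn = 17.069 × 106 = 1809.4 kJ/s
Q = ΔH = 1809.4 kJ/s = 1809.4 kW
Heat supplied = 108560 kJ/min

Q_in = 109000 kJ/min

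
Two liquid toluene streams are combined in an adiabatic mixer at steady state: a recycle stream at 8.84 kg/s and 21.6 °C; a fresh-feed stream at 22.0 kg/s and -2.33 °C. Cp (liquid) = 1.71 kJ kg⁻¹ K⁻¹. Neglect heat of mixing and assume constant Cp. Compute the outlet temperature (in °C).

Adiabatic, steady state ⇒ Σ ṁᵢCp,ᵢ(T_out − Tᵢ) = 0
T_out = Σ ṁᵢCp,ᵢTᵢ / Σ ṁᵢCp,ᵢ
      = 238.86 / 52.736 = 4.5293 °C

T_out = 4.53 °C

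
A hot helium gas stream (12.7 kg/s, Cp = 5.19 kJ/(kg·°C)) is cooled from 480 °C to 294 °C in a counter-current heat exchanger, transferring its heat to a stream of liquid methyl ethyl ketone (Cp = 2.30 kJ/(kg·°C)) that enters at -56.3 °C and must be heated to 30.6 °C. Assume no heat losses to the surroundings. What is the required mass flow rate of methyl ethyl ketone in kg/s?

ṁ_c = 61.3 kg/s

Heat released by hot stream: Q = 12.7 × 5.19 × (480 − 294) = 12260 kJ/s
Energy balance on cold side (adiabatic exchanger): Q = ṁ_c·Cp_c·(T_c,out − T_c,in)
ṁ_c = 12260 / [2.30 × (30.6 − -56.3)] = 61.339 kg/s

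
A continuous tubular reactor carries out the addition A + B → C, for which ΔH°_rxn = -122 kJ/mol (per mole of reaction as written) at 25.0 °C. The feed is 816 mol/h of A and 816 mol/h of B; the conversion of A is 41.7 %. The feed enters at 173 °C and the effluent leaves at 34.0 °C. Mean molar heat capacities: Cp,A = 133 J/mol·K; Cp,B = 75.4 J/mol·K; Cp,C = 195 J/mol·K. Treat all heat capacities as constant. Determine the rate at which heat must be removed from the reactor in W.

Q_out = 18100 W

Extent of reaction ξ = 0.417 × 816 = 340.27 mol/h
Reaction term: ξ·ΔH°_rxn = 340.27 × -122 = -41513 kJ/h
Sensible, feed 173→25 °C: -25168 kJ/h
Outlet flows (mol/h): A 475.73, B 475.73, C 340.27
Sensible, products 25→34.0 °C: 1489.5 kJ/h
Q = ΔH = -65192 kJ/h = -18.109 kW
Heat removed = 18109 W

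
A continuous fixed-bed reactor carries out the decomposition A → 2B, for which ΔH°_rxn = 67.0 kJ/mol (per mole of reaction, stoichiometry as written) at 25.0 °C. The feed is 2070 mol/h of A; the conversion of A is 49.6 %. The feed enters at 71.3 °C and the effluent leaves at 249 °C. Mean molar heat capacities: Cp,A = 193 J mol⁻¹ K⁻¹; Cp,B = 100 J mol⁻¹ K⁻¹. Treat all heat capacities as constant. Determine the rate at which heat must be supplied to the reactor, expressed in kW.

Extent of reaction ξ = 0.496 × 2070 = 1026.7 mol/h
Reaction term: ξ·ΔH°_rxn = 1026.7 × 67.0 = 68790 kJ/h
Sensible, feed 71.3→25 °C: -18497 kJ/h
Outlet flows (mol/h): A 1043.3, B 2053.4
Sensible, products 25→249 °C: 91100 kJ/h
Q = ΔH = 141390 kJ/h = 39.276 kW
Heat supplied = 39.276 kW

Q_in = 39.3 kW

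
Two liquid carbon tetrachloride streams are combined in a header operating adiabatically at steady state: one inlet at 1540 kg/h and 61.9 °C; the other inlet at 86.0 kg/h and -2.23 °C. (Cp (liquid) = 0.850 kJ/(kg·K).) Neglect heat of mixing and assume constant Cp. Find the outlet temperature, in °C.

Adiabatic, steady state ⇒ Σ ṁᵢCp,ᵢ(T_out − Tᵢ) = 0
T_out = Σ ṁᵢCp,ᵢTᵢ / Σ ṁᵢCp,ᵢ
      = 80864 / 1382.1 = 58.508 °C

T_out = 58.5 °C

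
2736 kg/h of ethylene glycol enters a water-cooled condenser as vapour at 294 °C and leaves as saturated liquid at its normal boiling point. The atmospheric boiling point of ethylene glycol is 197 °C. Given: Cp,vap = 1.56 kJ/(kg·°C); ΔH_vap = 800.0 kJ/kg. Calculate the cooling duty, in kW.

vapour 294→197 °C: -151.32 kJ/kg
condensation at 197 °C: -800 kJ/kg
Δh = -151.32 + -800 = -951.32 kJ/kg
Q = ṁ·Δh = 2736 kg/h × -951.32 kJ/kg = -2.6028e+06 kJ/h
|Q| = 723 kW

Q_c = 723 kW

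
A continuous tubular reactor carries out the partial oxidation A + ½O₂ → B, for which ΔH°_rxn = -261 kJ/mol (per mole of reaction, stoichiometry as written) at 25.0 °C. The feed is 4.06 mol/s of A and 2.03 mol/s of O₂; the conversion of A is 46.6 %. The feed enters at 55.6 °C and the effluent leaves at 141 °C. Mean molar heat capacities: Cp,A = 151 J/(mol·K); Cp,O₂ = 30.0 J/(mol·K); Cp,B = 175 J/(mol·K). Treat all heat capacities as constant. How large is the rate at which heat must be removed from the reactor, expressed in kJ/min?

Extent of reaction ξ = 0.466 × 4.06 = 1.892 mol/s
Reaction term: ξ·ΔH°_rxn = 1.892 × -261 = -493.8 kJ/s
Sensible, feed 55.6→25 °C: -20.623 kJ/s
Outlet flows (mol/s): A 2.168, O₂ 1.084, B 1.892
Sensible, products 25→141 °C: 80.155 kJ/s
Q = ΔH = -434.27 kJ/s = -434.27 kW
Heat removed = 26056 kJ/min

Q_out = 26100 kJ/min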